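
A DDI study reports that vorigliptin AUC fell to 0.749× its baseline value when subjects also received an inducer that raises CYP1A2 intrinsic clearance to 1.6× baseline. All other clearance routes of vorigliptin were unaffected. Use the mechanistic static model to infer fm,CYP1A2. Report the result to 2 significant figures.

0.56

Write x for the fraction cleared via CYP1A2. The observed AUC change means clearance rose to 1/0.749 = 1.335 of baseline.
Setting x·1.6 + (1 − x) = 1.335 and solving: x = (1.335 − 1)/(1.6 − 1) = 0.56.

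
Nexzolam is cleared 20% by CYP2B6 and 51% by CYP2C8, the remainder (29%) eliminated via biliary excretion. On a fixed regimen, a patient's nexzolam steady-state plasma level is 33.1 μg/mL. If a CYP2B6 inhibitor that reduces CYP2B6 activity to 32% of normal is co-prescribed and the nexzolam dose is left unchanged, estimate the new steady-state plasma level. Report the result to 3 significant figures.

CYP2B6: 0.2 × 0.32 = 0.064
CYP2C8: 0.51 (unchanged)
Other: 0.29 (unchanged)
New clearance relative to baseline: 0.064 + 0.51 + 0.29 = 0.864.
With dosing unchanged, steady-state plasma level scales as 1/CL: 33.1 / 0.864 = 38.3 μg/mL.

38.3 μg/mL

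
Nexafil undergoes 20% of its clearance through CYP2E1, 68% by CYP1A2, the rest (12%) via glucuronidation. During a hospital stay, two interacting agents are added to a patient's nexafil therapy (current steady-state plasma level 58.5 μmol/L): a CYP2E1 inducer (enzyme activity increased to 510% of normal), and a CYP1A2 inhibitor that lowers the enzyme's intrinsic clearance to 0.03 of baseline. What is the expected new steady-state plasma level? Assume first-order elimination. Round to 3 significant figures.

50.4 μmol/L

CYP2E1: 0.2 × 5.1 = 1.02
CYP1A2: 0.68 × 0.03 = 0.0204
Other: 0.12 (unchanged)
CL_new/CL_old = 1.02 + 0.0204 + 0.12 = 1.1604.
Dividing the baseline by the relative clearance: 58.5 / 1.1604 = 50.4 μmol/L.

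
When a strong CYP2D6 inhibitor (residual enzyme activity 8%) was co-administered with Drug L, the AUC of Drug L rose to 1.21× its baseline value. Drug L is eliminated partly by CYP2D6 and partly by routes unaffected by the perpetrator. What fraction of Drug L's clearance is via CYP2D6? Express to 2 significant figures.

0.19

Write x for the fraction cleared via CYP2D6. The observed AUC change means clearance fell to 1/1.21 = 0.8264 of baseline.
Only the CYP2D6 route changed, so 0.8264 = x·0.08 + (1 − x), giving x = 0.19.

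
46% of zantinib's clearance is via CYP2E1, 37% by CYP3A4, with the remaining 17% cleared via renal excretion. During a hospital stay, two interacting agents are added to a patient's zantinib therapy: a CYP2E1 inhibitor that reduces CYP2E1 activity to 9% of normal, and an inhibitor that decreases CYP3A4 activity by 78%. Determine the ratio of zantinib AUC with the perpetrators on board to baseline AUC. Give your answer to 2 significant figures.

3.4

The CYP2E1 pathway (46% of clearance) falls to 0.09× activity: 0.46 × 0.09 = 0.0414.
The CYP3A4 pathway (37% of clearance) is reduced to 0.22× activity: 0.37 × 0.22 = 0.0814.
Non-CYP routes (17%) are unchanged.
New clearance relative to baseline: 0.0414 + 0.0814 + 0.17 = 0.2928.
Net AUC ratio = 1 / 0.2928 = 3.4.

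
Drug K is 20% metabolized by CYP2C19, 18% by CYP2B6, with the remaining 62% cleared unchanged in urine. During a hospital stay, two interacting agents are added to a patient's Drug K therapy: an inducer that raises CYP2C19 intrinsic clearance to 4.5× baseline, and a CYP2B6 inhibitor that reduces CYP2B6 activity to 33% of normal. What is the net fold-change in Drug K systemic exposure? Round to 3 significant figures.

0.633

The CYP2C19 pathway (20% of clearance) is boosted to 4.5× activity: 0.2 × 4.5 = 0.9.
The CYP2B6 pathway (18% of clearance) is reduced to 0.33× activity: 0.18 × 0.33 = 0.0594.
Non-CYP routes (62%) are unchanged.
CL_new/CL_old = 0.9 + 0.0594 + 0.62 = 1.5794.
Because systemic exposure varies inversely with clearance, the combined effect is 1 / 1.5794 = 0.633.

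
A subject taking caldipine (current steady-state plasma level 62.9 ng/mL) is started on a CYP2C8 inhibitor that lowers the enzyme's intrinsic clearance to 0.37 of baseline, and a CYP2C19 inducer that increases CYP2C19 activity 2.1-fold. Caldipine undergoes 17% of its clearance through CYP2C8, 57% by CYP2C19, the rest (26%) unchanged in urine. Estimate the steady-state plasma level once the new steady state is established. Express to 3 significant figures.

The CYP2C8 pathway (17% of clearance) falls to 0.37× activity: 0.17 × 0.37 = 0.0629.
The CYP2C19 pathway (57% of clearance) rises to 2.1× activity: 0.57 × 2.1 = 1.197.
The remaining 26% of clearance is unaffected.
New clearance relative to baseline: 0.0629 + 1.197 + 0.26 = 1.5199.
New steady-state plasma level = 62.9 / 1.5199 = 41.4 ng/mL (concentration scales inversely with clearance).

41.4 ng/mL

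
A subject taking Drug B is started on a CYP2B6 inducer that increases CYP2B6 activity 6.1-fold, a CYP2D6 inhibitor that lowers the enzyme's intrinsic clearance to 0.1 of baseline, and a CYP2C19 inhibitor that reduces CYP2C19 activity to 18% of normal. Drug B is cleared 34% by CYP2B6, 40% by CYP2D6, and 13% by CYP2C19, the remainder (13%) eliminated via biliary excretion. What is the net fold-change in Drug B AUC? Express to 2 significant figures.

CYP2B6: 0.34 × 6.1 = 2.074
CYP2D6: 0.4 × 0.1 = 0.04
CYP2C19: 0.13 × 0.18 = 0.0234
Other: 0.13 (unchanged)
CL_new/CL_old = 2.074 + 0.04 + 0.0234 + 0.13 = 2.2674.
AUC ∝ 1/CL: fold-change = 1 / 2.2674 = 0.44.

0.44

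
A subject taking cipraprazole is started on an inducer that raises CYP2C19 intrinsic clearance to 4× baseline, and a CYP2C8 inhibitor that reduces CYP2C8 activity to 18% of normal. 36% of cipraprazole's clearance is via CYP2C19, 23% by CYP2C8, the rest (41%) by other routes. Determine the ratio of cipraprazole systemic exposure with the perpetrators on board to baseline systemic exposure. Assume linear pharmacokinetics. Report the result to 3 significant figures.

The CYP2C19 pathway (36% of clearance) increases to 4× activity: 0.36 × 4 = 1.44.
The CYP2C8 pathway (23% of clearance) drops to 0.18× activity: 0.23 × 0.18 = 0.0414.
The remaining 41% of clearance is unaffected.
CL_new/CL_old = 1.44 + 0.0414 + 0.41 = 1.8914.
Net systemic exposure ratio = 1 / 1.8914 = 0.529.

0.529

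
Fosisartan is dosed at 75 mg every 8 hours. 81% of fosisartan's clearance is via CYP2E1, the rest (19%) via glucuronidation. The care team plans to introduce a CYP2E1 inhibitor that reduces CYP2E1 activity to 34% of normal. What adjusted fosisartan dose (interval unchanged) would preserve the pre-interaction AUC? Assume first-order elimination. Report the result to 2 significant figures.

35 mg

CYP2E1: 0.81 × 0.34 = 0.2754
Other: 0.19 (unchanged)
CL_new/CL_old = 0.2754 + 0.19 = 0.4654.
Css,avg = (dose rate)/CL, so holding Css fixed requires dose ∝ CL: 75 × 0.4654 = 35 mg.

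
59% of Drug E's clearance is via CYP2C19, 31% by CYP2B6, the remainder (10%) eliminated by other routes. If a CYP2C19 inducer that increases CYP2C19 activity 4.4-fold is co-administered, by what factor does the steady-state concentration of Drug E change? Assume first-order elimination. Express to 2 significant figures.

The CYP2C19 pathway (59% of clearance) increases to 4.4× activity: 0.59 × 4.4 = 2.596.
CYP2B6 (31%) and the residual 10% are unaffected.
Relative clearance = 2.596 + 0.31 + 0.1 = 3.006.
Steady-state concentration ratio = CL_old/CL_new = 1 / 3.006 = 0.33.

0.33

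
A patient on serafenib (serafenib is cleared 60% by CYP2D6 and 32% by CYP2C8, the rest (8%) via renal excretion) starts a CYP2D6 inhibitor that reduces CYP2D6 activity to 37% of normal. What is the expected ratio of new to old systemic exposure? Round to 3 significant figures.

CYP2D6: 0.6 × 0.37 = 0.222
CYP2C8: 0.32 (unchanged)
Other: 0.08 (unchanged)
New clearance relative to baseline: 0.222 + 0.32 + 0.08 = 0.622.
Systemic exposure is inversely proportional to clearance, so the fold-change is 1 / 0.622 = 1.61.

1.61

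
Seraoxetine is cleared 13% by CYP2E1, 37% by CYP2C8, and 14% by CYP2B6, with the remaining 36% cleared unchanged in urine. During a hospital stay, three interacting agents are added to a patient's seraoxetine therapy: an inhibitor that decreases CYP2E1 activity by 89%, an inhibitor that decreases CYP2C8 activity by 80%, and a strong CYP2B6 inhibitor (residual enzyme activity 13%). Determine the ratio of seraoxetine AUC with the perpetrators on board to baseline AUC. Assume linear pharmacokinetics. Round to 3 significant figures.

The CYP2E1 pathway (13% of clearance) drops to 0.11× activity: 0.13 × 0.11 = 0.0143.
The CYP2C8 pathway (37% of clearance) falls to 0.2× activity: 0.37 × 0.2 = 0.074.
The CYP2B6 pathway (14% of clearance) drops to 0.13× activity: 0.14 × 0.13 = 0.0182.
The remaining 36% of clearance is unaffected.
CL_new/CL_old = 0.0143 + 0.074 + 0.0182 + 0.36 = 0.4665.
Net AUC ratio = 1 / 0.4665 = 2.14.

2.14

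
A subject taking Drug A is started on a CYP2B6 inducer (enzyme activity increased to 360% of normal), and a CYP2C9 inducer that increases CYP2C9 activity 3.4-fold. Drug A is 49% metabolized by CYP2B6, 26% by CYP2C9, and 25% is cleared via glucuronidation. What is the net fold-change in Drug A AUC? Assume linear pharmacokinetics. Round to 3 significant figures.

0.345

CYP2B6: 0.49 × 3.6 = 1.764
CYP2C9: 0.26 × 3.4 = 0.884
Other: 0.25 (unchanged)
CL_new/CL_old = 1.764 + 0.884 + 0.25 = 2.898.
Net AUC ratio = 1 / 2.898 = 0.345.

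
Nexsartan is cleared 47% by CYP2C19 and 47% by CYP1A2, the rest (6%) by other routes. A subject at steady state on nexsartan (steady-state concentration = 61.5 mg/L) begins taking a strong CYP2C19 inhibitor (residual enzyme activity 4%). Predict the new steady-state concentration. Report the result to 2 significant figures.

The CYP2C19 pathway (47% of clearance) drops to 0.04× activity: 0.47 × 0.04 = 0.0188.
CYP1A2 (47%) and the residual 6% are unaffected.
New clearance relative to baseline: 0.0188 + 0.47 + 0.06 = 0.5488.
New steady-state concentration = baseline ÷ relative clearance = 61.5 / 0.5488 = 1.1 × 10² mg/L.

1.1 × 10² mg/L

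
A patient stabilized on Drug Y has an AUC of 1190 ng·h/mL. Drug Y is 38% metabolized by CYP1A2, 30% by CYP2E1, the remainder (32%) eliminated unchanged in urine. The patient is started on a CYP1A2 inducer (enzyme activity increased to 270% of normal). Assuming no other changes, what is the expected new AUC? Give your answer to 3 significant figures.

The CYP1A2 pathway (38% of clearance) rises to 2.7× activity: 0.38 × 2.7 = 1.026.
CYP2E1 (30%) and the residual 32% are unaffected.
Relative clearance = 1.026 + 0.3 + 0.32 = 1.646.
New AUC = baseline ÷ relative clearance = 1190 / 1.646 = 723 ng·h/mL.

723 ng·h/mL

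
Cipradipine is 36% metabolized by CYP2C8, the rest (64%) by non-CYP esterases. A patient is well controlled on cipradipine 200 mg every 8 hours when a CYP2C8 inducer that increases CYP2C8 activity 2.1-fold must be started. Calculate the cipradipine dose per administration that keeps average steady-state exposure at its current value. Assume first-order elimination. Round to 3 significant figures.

279 mg

The CYP2C8 pathway (36% of clearance) increases to 2.1× activity: 0.36 × 2.1 = 0.756.
The remaining 64% of clearance is unaffected.
New clearance relative to baseline: 0.756 + 0.64 = 1.396.
To maintain the same steady-state level, dose must scale with clearance: new dose = 200 × 1.396 = 279 mg.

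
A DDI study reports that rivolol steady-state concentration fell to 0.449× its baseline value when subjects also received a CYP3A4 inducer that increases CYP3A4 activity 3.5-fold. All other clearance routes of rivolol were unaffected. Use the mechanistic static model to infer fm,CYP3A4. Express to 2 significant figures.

0.49

CL'/CL = 1 / 0.449 = 2.227
3.5·fm + (1 − fm) = 2.227
fm = (2.227 − 1) / (3.5 − 1) = 0.49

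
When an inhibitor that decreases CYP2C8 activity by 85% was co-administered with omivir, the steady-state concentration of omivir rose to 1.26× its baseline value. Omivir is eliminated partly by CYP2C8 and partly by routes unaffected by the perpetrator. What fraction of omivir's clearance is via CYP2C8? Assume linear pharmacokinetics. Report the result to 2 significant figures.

Let fm be the CYP2C8 fraction. New clearance relative to baseline = fm × 0.15 + (1 − fm).
Steady-state concentration ratio = 1 / (new CL fraction), so new CL fraction = 1 / 1.26 = 0.7937.
fm × 0.15 + 1 − fm = 0.7937  ⇒  fm × (0.15 − 1) = −0.2063  ⇒  fm = 0.24.

0.24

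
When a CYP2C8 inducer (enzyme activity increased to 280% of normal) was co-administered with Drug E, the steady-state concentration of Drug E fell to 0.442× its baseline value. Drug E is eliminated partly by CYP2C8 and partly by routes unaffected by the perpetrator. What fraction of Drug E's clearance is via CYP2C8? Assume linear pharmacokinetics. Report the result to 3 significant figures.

Let fm be the CYP2C8 fraction. New clearance relative to baseline = fm × 2.8 + (1 − fm).
Steady-state concentration ratio = 1 / (new CL fraction), so new CL fraction = 1 / 0.442 = 2.262.
fm × 2.8 + 1 − fm = 2.262  ⇒  fm × (2.8 − 1) = 1.262  ⇒  fm = 0.701.

0.701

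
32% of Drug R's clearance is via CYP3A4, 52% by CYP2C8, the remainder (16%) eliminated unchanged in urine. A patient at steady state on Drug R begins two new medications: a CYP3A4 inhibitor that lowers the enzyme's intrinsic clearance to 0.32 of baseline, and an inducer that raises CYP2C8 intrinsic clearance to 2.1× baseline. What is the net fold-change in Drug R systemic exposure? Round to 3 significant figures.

0.738

The CYP3A4 pathway (32% of clearance) falls to 0.32× activity: 0.32 × 0.32 = 0.1024.
The CYP2C8 pathway (52% of clearance) increases to 2.1× activity: 0.52 × 2.1 = 1.092.
The remaining 16% of clearance is unaffected.
New clearance relative to baseline: 0.1024 + 1.092 + 0.16 = 1.3544.
Because systemic exposure varies inversely with clearance, the combined effect is 1 / 1.3544 = 0.738.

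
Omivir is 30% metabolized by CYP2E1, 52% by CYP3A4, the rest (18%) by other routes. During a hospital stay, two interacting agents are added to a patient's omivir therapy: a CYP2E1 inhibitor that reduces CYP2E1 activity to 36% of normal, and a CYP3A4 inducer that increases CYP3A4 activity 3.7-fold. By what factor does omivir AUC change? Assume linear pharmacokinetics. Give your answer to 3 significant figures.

0.452

CYP2E1: 0.3 × 0.36 = 0.108
CYP3A4: 0.52 × 3.7 = 1.924
Other: 0.18 (unchanged)
New clearance relative to baseline: 0.108 + 1.924 + 0.18 = 2.212.
Because AUC varies inversely with clearance, the combined effect is 1 / 2.212 = 0.452.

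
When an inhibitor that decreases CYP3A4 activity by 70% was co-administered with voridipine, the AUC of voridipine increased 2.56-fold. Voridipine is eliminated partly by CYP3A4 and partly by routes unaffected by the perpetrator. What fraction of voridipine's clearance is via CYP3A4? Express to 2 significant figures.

CL'/CL = 1 / 2.56 = 0.3906
0.3·fm + (1 − fm) = 0.3906
fm = (0.3906 − 1) / (0.3 − 1) = 0.87

0.87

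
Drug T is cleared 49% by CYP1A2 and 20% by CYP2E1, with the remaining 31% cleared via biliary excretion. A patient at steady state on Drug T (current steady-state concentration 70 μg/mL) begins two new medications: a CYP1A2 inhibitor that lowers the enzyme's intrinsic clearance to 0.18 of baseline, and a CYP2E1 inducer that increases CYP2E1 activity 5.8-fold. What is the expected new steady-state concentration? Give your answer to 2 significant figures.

CYP1A2: 0.49 × 0.18 = 0.0882
CYP2E1: 0.2 × 5.8 = 1.16
Other: 0.31 (unchanged)
CL_new/CL_old = 0.0882 + 1.16 + 0.31 = 1.5582.
Steady-state concentration ∝ 1/CL: new value = 70 / 1.5582 = 45 μg/mL.

45 μg/mL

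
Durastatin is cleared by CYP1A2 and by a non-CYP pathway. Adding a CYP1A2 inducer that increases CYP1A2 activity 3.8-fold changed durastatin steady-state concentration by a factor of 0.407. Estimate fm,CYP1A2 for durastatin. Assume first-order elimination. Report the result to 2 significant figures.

Write x for the fraction cleared via CYP1A2. The observed steady-state concentration change means clearance rose to 1/0.407 = 2.457 of baseline.
Only the CYP1A2 route changed, so 2.457 = x·3.8 + (1 − x), giving x = 0.52.

0.52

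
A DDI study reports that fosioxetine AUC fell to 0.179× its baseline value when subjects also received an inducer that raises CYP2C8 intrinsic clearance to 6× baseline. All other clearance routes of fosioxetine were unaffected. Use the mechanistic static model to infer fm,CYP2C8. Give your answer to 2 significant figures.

CL'/CL = 1 / 0.179 = 5.587
6·fm + (1 − fm) = 5.587
fm = (5.587 − 1) / (6 − 1) = 0.92

0.92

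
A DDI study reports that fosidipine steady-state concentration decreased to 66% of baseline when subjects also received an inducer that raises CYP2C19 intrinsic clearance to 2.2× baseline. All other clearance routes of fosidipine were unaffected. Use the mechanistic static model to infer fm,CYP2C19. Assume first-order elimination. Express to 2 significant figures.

0.43

Let x = fm,CYP2C19. Because steady-state concentration ∝ 1/CL, relative clearance rose to 1/0.660 = 1.515.
Only the CYP2C19 route changed, so 1.515 = x·2.2 + (1 − x), giving x = 0.43.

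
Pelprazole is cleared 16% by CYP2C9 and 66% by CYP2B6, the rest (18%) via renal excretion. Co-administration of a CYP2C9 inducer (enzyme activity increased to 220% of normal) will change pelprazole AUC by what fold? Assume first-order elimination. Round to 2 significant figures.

0.84

CYP2C9: 0.16 × 2.2 = 0.352
CYP2B6: 0.66 (unchanged)
Other: 0.18 (unchanged)
New clearance relative to baseline: 0.352 + 0.66 + 0.18 = 1.192.
Since AUC ∝ 1/CL, the ratio is 1 / 1.192 = 0.84.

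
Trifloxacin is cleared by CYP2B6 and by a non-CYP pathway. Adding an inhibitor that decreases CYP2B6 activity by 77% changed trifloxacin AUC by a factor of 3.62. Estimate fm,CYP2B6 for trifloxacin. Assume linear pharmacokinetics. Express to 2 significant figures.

Call the CYP2B6 fraction fm. After the interaction, CL_new/CL_old = fm × 0.23 + (1 − fm).
AUC ratio = 1 / (new CL fraction), so new CL fraction = 1 / 3.62 = 0.2762.
fm × 0.23 + 1 − fm = 0.2762  ⇒  fm × (0.23 − 1) = −0.7238  ⇒  fm = 0.94.

0.94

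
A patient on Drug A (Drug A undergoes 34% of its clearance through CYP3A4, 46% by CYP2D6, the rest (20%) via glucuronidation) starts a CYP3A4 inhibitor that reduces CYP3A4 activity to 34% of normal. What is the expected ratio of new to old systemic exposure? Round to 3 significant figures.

1.29

The CYP3A4 pathway (34% of clearance) drops to 0.34× activity: 0.34 × 0.34 = 0.1156.
CYP2D6 (46%) and the residual 20% are unaffected.
New clearance relative to baseline: 0.1156 + 0.46 + 0.2 = 0.7756.
Systemic exposure ratio = CL_old/CL_new = 1 / 0.7756 = 1.29.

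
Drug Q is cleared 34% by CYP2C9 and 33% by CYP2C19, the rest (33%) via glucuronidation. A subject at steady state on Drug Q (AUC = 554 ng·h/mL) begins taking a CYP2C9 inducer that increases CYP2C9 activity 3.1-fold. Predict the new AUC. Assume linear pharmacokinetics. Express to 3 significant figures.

CYP2C9: 0.34 × 3.1 = 1.054
CYP2C19: 0.33 (unchanged)
Other: 0.33 (unchanged)
Relative clearance = 1.054 + 0.33 + 0.33 = 1.714.
New AUC = baseline ÷ relative clearance = 554 / 1.714 = 323 ng·h/mL.

323 ng·h/mL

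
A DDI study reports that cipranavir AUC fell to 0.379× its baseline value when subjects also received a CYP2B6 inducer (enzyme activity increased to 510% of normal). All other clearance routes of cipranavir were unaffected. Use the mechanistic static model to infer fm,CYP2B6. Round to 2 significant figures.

CL'/CL = 1 / 0.379 = 2.639
5.1·fm + (1 − fm) = 2.639
fm = (2.639 − 1) / (5.1 − 1) = 0.40

0.40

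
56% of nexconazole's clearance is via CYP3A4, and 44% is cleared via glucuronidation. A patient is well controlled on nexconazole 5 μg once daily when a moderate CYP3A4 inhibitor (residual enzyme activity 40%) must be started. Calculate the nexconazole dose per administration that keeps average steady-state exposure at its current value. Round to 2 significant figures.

3.3 μg

The CYP3A4 pathway (56% of clearance) drops to 0.4× activity: 0.56 × 0.4 = 0.224.
The remaining 44% of clearance is unaffected.
Relative clearance = 0.224 + 0.44 = 0.664.
To maintain the same steady-state level, dose must scale with clearance: new dose = 5 × 0.664 = 3.3 μg.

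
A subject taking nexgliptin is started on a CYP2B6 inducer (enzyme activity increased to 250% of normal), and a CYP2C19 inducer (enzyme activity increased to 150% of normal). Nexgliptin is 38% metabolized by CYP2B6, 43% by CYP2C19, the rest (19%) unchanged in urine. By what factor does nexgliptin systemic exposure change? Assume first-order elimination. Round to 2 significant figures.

The CYP2B6 pathway (38% of clearance) is boosted to 2.5× activity: 0.38 × 2.5 = 0.95.
The CYP2C19 pathway (43% of clearance) increases to 1.5× activity: 0.43 × 1.5 = 0.645.
Non-CYP routes (19%) are unchanged.
CL_new/CL_old = 0.95 + 0.645 + 0.19 = 1.785.
Net systemic exposure ratio = 1 / 1.785 = 0.56.

0.56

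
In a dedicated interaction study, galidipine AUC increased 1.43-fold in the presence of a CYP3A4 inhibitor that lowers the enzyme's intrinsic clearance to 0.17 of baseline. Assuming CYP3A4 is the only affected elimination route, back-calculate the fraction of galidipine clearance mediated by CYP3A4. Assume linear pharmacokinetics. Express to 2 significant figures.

0.36

Write x for the fraction cleared via CYP3A4. The observed AUC change means clearance fell to 1/1.43 = 0.6993 of baseline.
Setting x·0.17 + (1 − x) = 0.6993 and solving: x = (0.6993 − 1)/(0.17 − 1) = 0.36.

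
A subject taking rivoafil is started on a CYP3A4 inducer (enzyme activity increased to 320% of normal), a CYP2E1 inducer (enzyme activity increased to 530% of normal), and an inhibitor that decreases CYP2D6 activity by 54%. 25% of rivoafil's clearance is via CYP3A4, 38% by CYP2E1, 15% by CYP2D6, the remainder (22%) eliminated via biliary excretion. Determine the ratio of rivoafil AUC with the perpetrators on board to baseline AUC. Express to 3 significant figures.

The CYP3A4 pathway (25% of clearance) is boosted to 3.2× activity: 0.25 × 3.2 = 0.8.
The CYP2E1 pathway (38% of clearance) rises to 5.3× activity: 0.38 × 5.3 = 2.014.
The CYP2D6 pathway (15% of clearance) is reduced to 0.46× activity: 0.15 × 0.46 = 0.069.
The remaining 22% of clearance is unaffected.
New clearance relative to baseline: 0.8 + 2.014 + 0.069 + 0.22 = 3.103.
Net AUC ratio = 1 / 3.103 = 0.322.

0.322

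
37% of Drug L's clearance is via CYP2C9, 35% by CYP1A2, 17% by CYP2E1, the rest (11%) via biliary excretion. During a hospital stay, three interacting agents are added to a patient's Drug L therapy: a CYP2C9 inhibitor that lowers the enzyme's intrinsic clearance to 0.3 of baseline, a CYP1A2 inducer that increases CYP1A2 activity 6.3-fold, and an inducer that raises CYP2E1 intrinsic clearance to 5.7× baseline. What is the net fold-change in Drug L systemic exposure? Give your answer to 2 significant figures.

The CYP2C9 pathway (37% of clearance) falls to 0.3× activity: 0.37 × 0.3 = 0.111.
The CYP1A2 pathway (35% of clearance) is boosted to 6.3× activity: 0.35 × 6.3 = 2.205.
The CYP2E1 pathway (17% of clearance) is boosted to 5.7× activity: 0.17 × 5.7 = 0.969.
Non-CYP routes (11%) are unchanged.
New clearance relative to baseline: 0.111 + 2.205 + 0.969 + 0.11 = 3.395.
Net systemic exposure ratio = 1 / 3.395 = 0.29.

0.29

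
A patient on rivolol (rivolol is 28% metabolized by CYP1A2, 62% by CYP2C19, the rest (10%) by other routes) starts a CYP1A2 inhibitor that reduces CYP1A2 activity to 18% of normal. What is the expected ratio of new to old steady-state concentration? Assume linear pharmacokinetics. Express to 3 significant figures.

The CYP1A2 pathway (28% of clearance) is reduced to 0.18× activity: 0.28 × 0.18 = 0.0504.
CYP2C19 (62%) and the residual 10% are unaffected.
CL_new/CL_old = 0.0504 + 0.62 + 0.1 = 0.7704.
Since steady-state concentration ∝ 1/CL, the ratio is 1 / 0.7704 = 1.30.

1.30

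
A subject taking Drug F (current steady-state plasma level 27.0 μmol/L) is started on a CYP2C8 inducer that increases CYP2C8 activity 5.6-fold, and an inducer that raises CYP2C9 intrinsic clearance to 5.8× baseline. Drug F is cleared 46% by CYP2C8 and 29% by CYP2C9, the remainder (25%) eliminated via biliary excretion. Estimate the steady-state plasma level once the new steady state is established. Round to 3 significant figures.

5.99 μmol/L

CYP2C8: 0.46 × 5.6 = 2.576
CYP2C9: 0.29 × 5.8 = 1.682
Other: 0.25 (unchanged)
New clearance relative to baseline: 2.576 + 1.682 + 0.25 = 4.508.
Dividing the baseline by the relative clearance: 27.0 / 4.508 = 5.99 μmol/L.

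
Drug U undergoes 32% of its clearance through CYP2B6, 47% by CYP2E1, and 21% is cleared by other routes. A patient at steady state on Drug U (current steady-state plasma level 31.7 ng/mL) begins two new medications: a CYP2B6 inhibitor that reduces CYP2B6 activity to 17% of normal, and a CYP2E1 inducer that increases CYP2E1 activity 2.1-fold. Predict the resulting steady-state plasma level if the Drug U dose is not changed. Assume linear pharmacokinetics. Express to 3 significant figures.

25.3 ng/mL

The CYP2B6 pathway (32% of clearance) falls to 0.17× activity: 0.32 × 0.17 = 0.0544.
The CYP2E1 pathway (47% of clearance) rises to 2.1× activity: 0.47 × 2.1 = 0.987.
Non-CYP routes (21%) are unchanged.
CL_new/CL_old = 0.0544 + 0.987 + 0.21 = 1.2514.
New steady-state plasma level = 31.7 / 1.2514 = 25.3 ng/mL (concentration scales inversely with clearance).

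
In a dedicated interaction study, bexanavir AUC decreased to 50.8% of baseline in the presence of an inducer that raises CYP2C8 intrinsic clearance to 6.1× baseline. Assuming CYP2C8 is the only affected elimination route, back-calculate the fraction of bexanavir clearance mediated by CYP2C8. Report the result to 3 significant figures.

CL'/CL = 1 / 0.508 = 1.969
6.1·fm + (1 − fm) = 1.969
fm = (1.969 − 1) / (6.1 − 1) = 0.190

0.190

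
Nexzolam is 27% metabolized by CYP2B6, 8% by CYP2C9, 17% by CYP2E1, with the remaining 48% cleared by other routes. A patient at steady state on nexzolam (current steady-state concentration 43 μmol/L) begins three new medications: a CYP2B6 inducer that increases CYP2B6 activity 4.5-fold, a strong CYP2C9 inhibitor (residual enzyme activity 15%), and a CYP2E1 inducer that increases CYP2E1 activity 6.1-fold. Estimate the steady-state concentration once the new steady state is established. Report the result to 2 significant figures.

CYP2B6: 0.27 × 4.5 = 1.215
CYP2C9: 0.08 × 0.15 = 0.012
CYP2E1: 0.17 × 6.1 = 1.037
Other: 0.48 (unchanged)
New clearance relative to baseline: 1.215 + 0.012 + 1.037 + 0.48 = 2.744.
Steady-state concentration ∝ 1/CL: new value = 43 / 2.744 = 16 μmol/L.

16 μmol/L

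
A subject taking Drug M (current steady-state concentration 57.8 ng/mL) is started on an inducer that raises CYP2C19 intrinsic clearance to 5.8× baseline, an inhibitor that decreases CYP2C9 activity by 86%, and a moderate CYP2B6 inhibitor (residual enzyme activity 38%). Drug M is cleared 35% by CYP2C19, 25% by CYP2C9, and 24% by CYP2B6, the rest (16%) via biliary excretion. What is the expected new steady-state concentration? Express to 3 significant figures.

The CYP2C19 pathway (35% of clearance) increases to 5.8× activity: 0.35 × 5.8 = 2.03.
The CYP2C9 pathway (25% of clearance) is reduced to 0.14× activity: 0.25 × 0.14 = 0.035.
The CYP2B6 pathway (24% of clearance) is reduced to 0.38× activity: 0.24 × 0.38 = 0.0912.
The remaining 16% of clearance is unaffected.
New clearance relative to baseline: 2.03 + 0.035 + 0.0912 + 0.16 = 2.3162.
New steady-state concentration = 57.8 / 2.3162 = 25.0 ng/mL (concentration scales inversely with clearance).

25.0 ng/mL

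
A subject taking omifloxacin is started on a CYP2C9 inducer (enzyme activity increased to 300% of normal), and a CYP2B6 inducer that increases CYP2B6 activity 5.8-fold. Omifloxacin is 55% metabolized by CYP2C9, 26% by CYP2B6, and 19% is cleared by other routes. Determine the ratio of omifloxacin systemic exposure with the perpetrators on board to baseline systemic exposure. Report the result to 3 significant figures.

The CYP2C9 pathway (55% of clearance) rises to 3× activity: 0.55 × 3 = 1.65.
The CYP2B6 pathway (26% of clearance) is boosted to 5.8× activity: 0.26 × 5.8 = 1.508.
Non-CYP routes (19%) are unchanged.
CL_new/CL_old = 1.65 + 1.508 + 0.19 = 3.348.
Because systemic exposure varies inversely with clearance, the combined effect is 1 / 3.348 = 0.299.

0.299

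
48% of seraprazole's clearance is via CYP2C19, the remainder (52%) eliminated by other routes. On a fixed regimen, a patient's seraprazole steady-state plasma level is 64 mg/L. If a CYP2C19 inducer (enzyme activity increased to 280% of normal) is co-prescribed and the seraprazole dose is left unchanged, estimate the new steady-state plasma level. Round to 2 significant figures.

34 mg/L

The CYP2C19 pathway (48% of clearance) is boosted to 2.8× activity: 0.48 × 2.8 = 1.344.
Non-CYP routes (52%) are unchanged.
Relative clearance = 1.344 + 0.52 = 1.864.
Steady-state plasma level ∝ 1/CL, so new value = 64 / 1.864 = 34 mg/L.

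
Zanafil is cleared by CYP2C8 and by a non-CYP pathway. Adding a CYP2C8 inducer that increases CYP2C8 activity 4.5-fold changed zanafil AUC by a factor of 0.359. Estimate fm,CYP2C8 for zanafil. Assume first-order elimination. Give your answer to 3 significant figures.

Write x for the fraction cleared via CYP2C8. The observed AUC change means clearance rose to 1/0.359 = 2.786 of baseline.
Only the CYP2C8 route changed, so 2.786 = x·4.5 + (1 − x), giving x = 0.510.

0.510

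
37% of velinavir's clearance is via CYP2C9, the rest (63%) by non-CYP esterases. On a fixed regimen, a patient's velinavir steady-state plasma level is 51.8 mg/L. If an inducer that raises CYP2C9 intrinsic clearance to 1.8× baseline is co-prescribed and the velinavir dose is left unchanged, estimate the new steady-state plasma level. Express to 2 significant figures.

The CYP2C9 pathway (37% of clearance) increases to 1.8× activity: 0.37 × 1.8 = 0.666.
The remaining 63% of clearance is unaffected.
Relative clearance = 0.666 + 0.63 = 1.296.
With dosing unchanged, steady-state plasma level scales as 1/CL: 51.8 / 1.296 = 40 mg/L.

40 mg/L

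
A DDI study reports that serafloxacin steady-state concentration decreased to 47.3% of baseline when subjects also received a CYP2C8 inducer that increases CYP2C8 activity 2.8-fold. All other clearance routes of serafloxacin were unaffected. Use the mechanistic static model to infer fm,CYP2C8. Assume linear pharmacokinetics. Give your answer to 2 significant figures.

0.62

Let fm be the CYP2C8 fraction. New clearance relative to baseline = fm × 2.8 + (1 − fm).
Steady-state concentration ratio = 1 / (new CL fraction), so new CL fraction = 1 / 0.473 = 2.114.
fm × 2.8 + 1 − fm = 2.114  ⇒  fm × (2.8 − 1) = 1.114  ⇒  fm = 0.62.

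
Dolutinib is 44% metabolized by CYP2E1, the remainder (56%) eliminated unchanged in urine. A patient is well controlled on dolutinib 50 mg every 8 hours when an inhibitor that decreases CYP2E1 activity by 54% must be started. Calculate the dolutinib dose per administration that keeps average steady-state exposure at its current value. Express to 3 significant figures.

38.1 mg

CYP2E1: 0.44 × 0.46 = 0.2024
Other: 0.56 (unchanged)
New clearance relative to baseline: 0.2024 + 0.56 = 0.7624.
Exposure is unchanged when dose changes in proportion to clearance. New dose = 50 mg × 0.7624 = 38.1 mg.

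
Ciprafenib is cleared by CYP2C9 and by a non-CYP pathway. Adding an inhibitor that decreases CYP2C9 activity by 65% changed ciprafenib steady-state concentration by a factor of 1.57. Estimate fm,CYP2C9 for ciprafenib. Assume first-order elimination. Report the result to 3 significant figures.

0.559

CL'/CL = 1 / 1.57 = 0.6369
0.35·fm + (1 − fm) = 0.6369
fm = (0.6369 − 1) / (0.35 − 1) = 0.559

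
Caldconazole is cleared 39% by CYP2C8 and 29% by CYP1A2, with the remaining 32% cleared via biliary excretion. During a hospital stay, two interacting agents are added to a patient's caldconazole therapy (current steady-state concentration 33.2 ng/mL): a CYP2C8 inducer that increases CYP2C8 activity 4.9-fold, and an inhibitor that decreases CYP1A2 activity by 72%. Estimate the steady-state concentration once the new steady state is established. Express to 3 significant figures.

The CYP2C8 pathway (39% of clearance) rises to 4.9× activity: 0.39 × 4.9 = 1.911.
The CYP1A2 pathway (29% of clearance) is reduced to 0.28× activity: 0.29 × 0.28 = 0.0812.
Non-CYP routes (32%) are unchanged.
Relative clearance = 1.911 + 0.0812 + 0.32 = 2.3122.
Dividing the baseline by the relative clearance: 33.2 / 2.3122 = 14.4 ng/mL.

14.4 ng/mL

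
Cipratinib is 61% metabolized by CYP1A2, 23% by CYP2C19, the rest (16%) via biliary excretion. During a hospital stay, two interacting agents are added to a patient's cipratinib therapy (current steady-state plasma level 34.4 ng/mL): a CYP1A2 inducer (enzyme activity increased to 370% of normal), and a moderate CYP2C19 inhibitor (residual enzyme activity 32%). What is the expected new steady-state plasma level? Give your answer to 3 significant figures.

13.8 ng/mL

The CYP1A2 pathway (61% of clearance) rises to 3.7× activity: 0.61 × 3.7 = 2.257.
The CYP2C19 pathway (23% of clearance) is reduced to 0.32× activity: 0.23 × 0.32 = 0.0736.
The remaining 16% of clearance is unaffected.
Relative clearance = 2.257 + 0.0736 + 0.16 = 2.4906.
Dividing the baseline by the relative clearance: 34.4 / 2.4906 = 13.8 ng/mL.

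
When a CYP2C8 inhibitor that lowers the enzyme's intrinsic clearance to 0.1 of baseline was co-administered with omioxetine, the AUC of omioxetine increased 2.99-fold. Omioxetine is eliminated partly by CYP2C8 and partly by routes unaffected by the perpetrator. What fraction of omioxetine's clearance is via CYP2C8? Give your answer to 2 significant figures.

0.74

Let x = fm,CYP2C8. Because AUC ∝ 1/CL, relative clearance fell to 1/2.99 = 0.3344.
Setting x·0.1 + (1 − x) = 0.3344 and solving: x = (0.3344 − 1)/(0.1 − 1) = 0.74.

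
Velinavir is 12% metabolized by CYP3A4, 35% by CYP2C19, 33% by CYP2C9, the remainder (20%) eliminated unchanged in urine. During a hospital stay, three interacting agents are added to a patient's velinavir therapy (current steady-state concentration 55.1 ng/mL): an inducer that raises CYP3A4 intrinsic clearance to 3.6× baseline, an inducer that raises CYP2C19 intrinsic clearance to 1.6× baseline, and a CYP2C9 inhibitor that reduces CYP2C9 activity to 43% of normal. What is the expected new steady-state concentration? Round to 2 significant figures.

41 ng/mL

CYP3A4: 0.12 × 3.6 = 0.432
CYP2C19: 0.35 × 1.6 = 0.56
CYP2C9: 0.33 × 0.43 = 0.1419
Other: 0.2 (unchanged)
CL_new/CL_old = 0.432 + 0.56 + 0.1419 + 0.2 = 1.3339.
New steady-state concentration = 55.1 / 1.3339 = 41 ng/mL (concentration scales inversely with clearance).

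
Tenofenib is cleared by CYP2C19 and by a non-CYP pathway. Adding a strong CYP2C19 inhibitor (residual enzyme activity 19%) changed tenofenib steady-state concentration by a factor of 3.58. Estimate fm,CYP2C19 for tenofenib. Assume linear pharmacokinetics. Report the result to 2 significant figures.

CL'/CL = 1 / 3.58 = 0.2793
0.19·fm + (1 − fm) = 0.2793
fm = (0.2793 − 1) / (0.19 − 1) = 0.89

0.89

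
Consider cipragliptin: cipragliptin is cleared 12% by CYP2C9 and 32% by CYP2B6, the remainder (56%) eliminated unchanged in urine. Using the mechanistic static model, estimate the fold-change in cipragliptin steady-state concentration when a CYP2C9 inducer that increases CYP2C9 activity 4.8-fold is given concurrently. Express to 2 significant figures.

The CYP2C9 pathway (12% of clearance) is boosted to 4.8× activity: 0.12 × 4.8 = 0.576.
CYP2B6 (32%) and the residual 56% are unaffected.
New clearance relative to baseline: 0.576 + 0.32 + 0.56 = 1.456.
Steady-state concentration is inversely proportional to clearance, so the fold-change is 1 / 1.456 = 0.69.

0.69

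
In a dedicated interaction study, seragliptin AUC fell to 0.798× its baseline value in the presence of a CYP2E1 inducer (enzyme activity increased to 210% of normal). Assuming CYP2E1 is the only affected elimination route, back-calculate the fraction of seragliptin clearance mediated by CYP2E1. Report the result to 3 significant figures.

CL'/CL = 1 / 0.798 = 1.253
2.1·fm + (1 − fm) = 1.253
fm = (1.253 − 1) / (2.1 − 1) = 0.230

0.230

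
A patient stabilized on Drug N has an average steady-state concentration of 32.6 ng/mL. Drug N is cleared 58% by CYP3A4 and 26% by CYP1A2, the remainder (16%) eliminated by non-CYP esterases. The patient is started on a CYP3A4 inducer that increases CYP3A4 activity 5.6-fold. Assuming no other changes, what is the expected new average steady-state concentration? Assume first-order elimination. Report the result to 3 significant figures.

8.89 ng/mL

The CYP3A4 pathway (58% of clearance) increases to 5.6× activity: 0.58 × 5.6 = 3.248.
CYP1A2 (26%) and the residual 16% are unaffected.
Relative clearance = 3.248 + 0.26 + 0.16 = 3.668.
With dosing unchanged, average steady-state concentration scales as 1/CL: 32.6 / 3.668 = 8.89 ng/mL.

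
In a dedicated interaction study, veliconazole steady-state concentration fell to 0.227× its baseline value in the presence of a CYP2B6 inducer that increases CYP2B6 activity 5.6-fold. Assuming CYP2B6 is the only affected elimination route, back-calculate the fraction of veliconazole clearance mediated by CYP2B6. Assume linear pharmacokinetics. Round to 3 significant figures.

0.740

Let fm be the CYP2B6 fraction. New clearance relative to baseline = fm × 5.6 + (1 − fm).
Steady-state concentration ratio = 1 / (new CL fraction), so new CL fraction = 1 / 0.227 = 4.405.
fm × 5.6 + 1 − fm = 4.405  ⇒  fm × (5.6 − 1) = 3.405  ⇒  fm = 0.740.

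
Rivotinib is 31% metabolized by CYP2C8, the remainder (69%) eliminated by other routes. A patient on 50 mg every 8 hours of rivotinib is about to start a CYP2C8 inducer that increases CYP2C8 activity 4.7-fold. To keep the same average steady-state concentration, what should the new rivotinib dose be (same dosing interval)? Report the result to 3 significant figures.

107 mg

The CYP2C8 pathway (31% of clearance) is boosted to 4.7× activity: 0.31 × 4.7 = 1.457.
Non-CYP routes (69%) are unchanged.
Relative clearance = 1.457 + 0.69 = 2.147.
Exposure is unchanged when dose changes in proportion to clearance. New dose = 50 mg × 2.147 = 107 mg.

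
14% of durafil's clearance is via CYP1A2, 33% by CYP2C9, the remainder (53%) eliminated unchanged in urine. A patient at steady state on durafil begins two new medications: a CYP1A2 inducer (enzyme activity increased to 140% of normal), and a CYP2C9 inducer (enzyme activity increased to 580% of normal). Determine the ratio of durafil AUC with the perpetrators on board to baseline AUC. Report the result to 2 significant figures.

0.38

The CYP1A2 pathway (14% of clearance) is boosted to 1.4× activity: 0.14 × 1.4 = 0.196.
The CYP2C9 pathway (33% of clearance) rises to 5.8× activity: 0.33 × 5.8 = 1.914.
The remaining 53% of clearance is unaffected.
New clearance relative to baseline: 0.196 + 1.914 + 0.53 = 2.64.
AUC ∝ 1/CL: fold-change = 1 / 2.64 = 0.38.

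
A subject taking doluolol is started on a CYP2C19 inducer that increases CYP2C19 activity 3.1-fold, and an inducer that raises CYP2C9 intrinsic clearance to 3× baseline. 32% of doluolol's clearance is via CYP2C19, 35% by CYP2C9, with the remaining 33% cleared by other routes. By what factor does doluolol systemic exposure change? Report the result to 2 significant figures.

The CYP2C19 pathway (32% of clearance) is boosted to 3.1× activity: 0.32 × 3.1 = 0.992.
The CYP2C9 pathway (35% of clearance) is boosted to 3× activity: 0.35 × 3 = 1.05.
Non-CYP routes (33%) are unchanged.
CL_new/CL_old = 0.992 + 1.05 + 0.33 = 2.372.
Net systemic exposure ratio = 1 / 2.372 = 0.42.

0.42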